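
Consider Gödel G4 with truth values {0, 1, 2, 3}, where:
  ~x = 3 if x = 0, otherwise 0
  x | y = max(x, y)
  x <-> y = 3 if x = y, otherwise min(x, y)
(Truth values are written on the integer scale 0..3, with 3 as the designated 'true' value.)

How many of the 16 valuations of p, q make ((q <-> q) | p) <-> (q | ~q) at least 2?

p = 0, q = 0 ↦ 3  ≥
p = 0, q = 1 ↦ 1  <
p = 0, q = 2 ↦ 2  ≥
p = 0, q = 3 ↦ 3  ≥
p = 1, q = 0 ↦ 3  ≥
p = 1, q = 1 ↦ 1  <
p = 1, q = 2 ↦ 2  ≥
p = 1, q = 3 ↦ 3  ≥
p = 2, q = 0 ↦ 3  ≥
p = 2, q = 1 ↦ 1  <
p = 2, q = 2 ↦ 2  ≥
p = 2, q = 3 ↦ 3  ≥
p = 3, q = 0 ↦ 3  ≥
p = 3, q = 1 ↦ 1  <
p = 3, q = 2 ↦ 2  ≥
p = 3, q = 3 ↦ 3  ≥
So 12 of the 16 assignments meet the threshold.

12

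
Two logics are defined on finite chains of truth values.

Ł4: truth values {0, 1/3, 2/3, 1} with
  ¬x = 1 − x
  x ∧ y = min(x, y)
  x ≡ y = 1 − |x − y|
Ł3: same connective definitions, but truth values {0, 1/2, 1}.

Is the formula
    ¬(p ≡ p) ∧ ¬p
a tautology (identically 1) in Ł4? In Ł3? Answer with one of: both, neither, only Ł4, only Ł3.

In Ł4: at p = 0 the value is 0 — not a tautology.
In Ł3: at p = 0 the value is 0 — not a tautology.

neither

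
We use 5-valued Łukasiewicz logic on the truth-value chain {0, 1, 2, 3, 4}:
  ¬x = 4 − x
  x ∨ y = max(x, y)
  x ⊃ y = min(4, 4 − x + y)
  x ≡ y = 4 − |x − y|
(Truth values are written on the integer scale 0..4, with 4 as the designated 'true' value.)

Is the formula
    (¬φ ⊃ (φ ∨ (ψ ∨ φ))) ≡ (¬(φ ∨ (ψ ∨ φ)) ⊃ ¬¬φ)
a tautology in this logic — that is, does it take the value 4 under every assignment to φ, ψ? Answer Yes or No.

Yes

At φ = 1, ψ = 2, for instance:
¬φ = ¬1 = 3
ψ ∨ φ = 2 ∨ 1 = 2
φ ∨ (ψ ∨ φ) = 1 ∨ 2 = 2
¬φ ⊃ (φ ∨ (ψ ∨ φ)) = 3 ⊃ 2 = 3
¬(φ ∨ (ψ ∨ φ)) = ¬2 = 2
¬¬φ = ¬3 = 1
¬(φ ∨ (ψ ∨ φ)) ⊃ ¬¬φ = 2 ⊃ 1 = 3
(¬φ ⊃ (φ ∨ (ψ ∨ φ))) ≡ (¬(φ ∨ (ψ ∨ φ)) ⊃ ¬¬φ) = 3 ≡ 3 = 4
and checking the remaining 24 assignments likewise gives ≥ 4 in every case.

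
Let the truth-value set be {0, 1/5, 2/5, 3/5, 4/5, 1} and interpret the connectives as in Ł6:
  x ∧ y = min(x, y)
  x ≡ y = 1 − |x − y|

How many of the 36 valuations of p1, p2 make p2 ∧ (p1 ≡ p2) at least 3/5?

value 1: 1 assignment (counts)
value 4/5: 4 assignments (counts)
value 3/5: 7 assignments (counts)
value 2/5: 9 assignments
value 1/5: 8 assignments
value 0: 7 assignments
So 12 of the 36 assignments meet the threshold.

12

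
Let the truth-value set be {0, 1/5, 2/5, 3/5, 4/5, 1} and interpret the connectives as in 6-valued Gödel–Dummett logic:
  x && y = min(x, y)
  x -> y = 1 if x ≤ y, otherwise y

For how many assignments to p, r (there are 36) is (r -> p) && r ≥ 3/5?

value 1: 1 assignment (counts)
value 4/5: 3 assignments (counts)
value 3/5: 5 assignments (counts)
value 2/5: 7 assignments
value 1/5: 9 assignments
value 0: 11 assignments
So 9 of the 36 assignments meet the threshold.

9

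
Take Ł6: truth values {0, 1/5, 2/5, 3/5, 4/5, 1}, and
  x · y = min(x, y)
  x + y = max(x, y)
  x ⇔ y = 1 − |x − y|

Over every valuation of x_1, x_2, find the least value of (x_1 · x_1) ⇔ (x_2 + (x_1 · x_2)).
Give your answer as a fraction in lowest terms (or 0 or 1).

Take x_1 = 0, x_2 = 1:
x_1 · x_1 = 0 · 0 = 0
x_1 · x_2 = 0 · 1 = 0
x_2 + (x_1 · x_2) = 1 + 0 = 1
(x_1 · x_1) ⇔ (x_2 + (x_1 · x_2)) = 0 ⇔ 1 = 0
No assignment yields a value below 0, so this is the minimum.

0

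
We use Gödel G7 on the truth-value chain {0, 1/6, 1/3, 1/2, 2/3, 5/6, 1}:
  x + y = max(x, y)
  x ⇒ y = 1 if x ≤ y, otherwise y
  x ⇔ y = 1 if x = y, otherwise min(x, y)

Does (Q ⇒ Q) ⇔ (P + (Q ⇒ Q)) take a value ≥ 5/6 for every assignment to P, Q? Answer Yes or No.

Yes

At P = 1/2, Q = 1/2, for instance:
Q ⇒ Q = 1/2 ⇒ 1/2 = 1
Q ⇒ Q = 1/2 ⇒ 1/2 = 1
P + (Q ⇒ Q) = 1/2 + 1 = 1
(Q ⇒ Q) ⇔ (P + (Q ⇒ Q)) = 1 ⇔ 1 = 1
and checking the remaining 48 assignments likewise gives ≥ 5/6 in every case.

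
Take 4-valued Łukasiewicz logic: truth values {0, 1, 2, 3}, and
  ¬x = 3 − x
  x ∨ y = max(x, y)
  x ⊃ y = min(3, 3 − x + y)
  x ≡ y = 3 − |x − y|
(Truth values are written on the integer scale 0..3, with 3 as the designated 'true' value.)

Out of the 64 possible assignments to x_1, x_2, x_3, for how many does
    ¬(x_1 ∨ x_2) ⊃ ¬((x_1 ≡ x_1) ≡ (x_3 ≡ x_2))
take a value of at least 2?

59

value 3: 48 assignments (counts)
value 2: 11 assignments (counts)
value 1: 4 assignments
value 0: 1 assignment
So 59 of the 64 assignments meet the threshold.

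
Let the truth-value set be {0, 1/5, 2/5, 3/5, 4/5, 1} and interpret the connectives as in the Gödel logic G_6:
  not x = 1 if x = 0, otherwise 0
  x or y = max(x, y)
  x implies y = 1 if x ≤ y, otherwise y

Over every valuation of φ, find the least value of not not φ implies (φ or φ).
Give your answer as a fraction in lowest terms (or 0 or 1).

Take φ = 1/5:
not φ = not 1/5 = 0
not not φ = not 0 = 1
φ or φ = 1/5 or 1/5 = 1/5
not not φ implies (φ or φ) = 1 implies 1/5 = 1/5
No assignment yields a value below 1/5, so this is the minimum.

1/5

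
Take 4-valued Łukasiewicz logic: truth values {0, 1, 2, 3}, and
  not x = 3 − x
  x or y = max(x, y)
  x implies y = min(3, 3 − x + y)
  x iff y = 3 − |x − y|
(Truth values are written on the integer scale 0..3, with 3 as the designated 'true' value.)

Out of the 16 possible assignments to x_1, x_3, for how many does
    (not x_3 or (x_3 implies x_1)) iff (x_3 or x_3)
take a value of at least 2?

x_1 = 0, x_3 = 0 ↦ 0  <
x_1 = 0, x_3 = 1 ↦ 2  ≥
x_1 = 0, x_3 = 2 ↦ 2  ≥
x_1 = 0, x_3 = 3 ↦ 0  <
x_1 = 1, x_3 = 0 ↦ 0  <
x_1 = 1, x_3 = 1 ↦ 1  <
x_1 = 1, x_3 = 2 ↦ 3  ≥
x_1 = 1, x_3 = 3 ↦ 1  <
x_1 = 2, x_3 = 0 ↦ 0  <
x_1 = 2, x_3 = 1 ↦ 1  <
x_1 = 2, x_3 = 2 ↦ 2  ≥
x_1 = 2, x_3 = 3 ↦ 2  ≥
x_1 = 3, x_3 = 0 ↦ 0  <
x_1 = 3, x_3 = 1 ↦ 1  <
x_1 = 3, x_3 = 2 ↦ 2  ≥
x_1 = 3, x_3 = 3 ↦ 3  ≥
So 7 of the 16 assignments meet the threshold.

7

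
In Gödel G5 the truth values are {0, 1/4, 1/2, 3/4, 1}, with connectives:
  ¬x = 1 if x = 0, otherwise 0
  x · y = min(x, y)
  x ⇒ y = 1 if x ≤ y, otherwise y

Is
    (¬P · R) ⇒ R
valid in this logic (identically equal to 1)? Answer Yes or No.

Yes

At P = 1/4, R = 1/4, for instance:
¬P = ¬1/4 = 0
¬P · R = 0 · 1/4 = 0
(¬P · R) ⇒ R = 0 ⇒ 1/4 = 1
and checking the remaining 24 assignments likewise gives ≥ 1 in every case.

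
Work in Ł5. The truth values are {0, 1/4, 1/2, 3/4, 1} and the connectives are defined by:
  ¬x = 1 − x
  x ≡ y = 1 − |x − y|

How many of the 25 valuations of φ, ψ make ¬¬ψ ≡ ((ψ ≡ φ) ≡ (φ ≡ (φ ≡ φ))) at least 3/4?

value 1: 19 assignments (counts)
value 1/2: 5 assignments
value 0: 1 assignment
So 19 of the 25 assignments meet the threshold.

19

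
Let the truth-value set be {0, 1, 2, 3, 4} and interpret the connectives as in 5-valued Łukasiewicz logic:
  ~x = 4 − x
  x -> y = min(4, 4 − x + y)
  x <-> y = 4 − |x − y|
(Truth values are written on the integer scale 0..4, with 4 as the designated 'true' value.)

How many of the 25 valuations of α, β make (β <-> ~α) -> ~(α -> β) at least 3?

11

value 4: 9 assignments (counts)
value 3: 2 assignments (counts)
value 2: 7 assignments
value 1: 4 assignments
value 0: 3 assignments
So 11 of the 25 assignments meet the threshold.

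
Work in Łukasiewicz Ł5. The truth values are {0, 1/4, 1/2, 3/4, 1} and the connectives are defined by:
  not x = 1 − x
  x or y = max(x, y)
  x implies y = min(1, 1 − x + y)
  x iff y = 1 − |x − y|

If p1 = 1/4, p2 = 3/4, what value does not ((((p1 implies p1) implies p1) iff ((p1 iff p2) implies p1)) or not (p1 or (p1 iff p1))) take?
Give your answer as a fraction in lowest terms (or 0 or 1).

p1 implies p1 = 1/4 implies 1/4 = 1
(p1 implies p1) implies p1 = 1 implies 1/4 = 1/4
p1 iff p2 = 1/4 iff 3/4 = 1/2
(p1 iff p2) implies p1 = 1/2 implies 1/4 = 3/4
((p1 implies p1) implies p1) iff ((p1 iff p2) implies p1) = 1/4 iff 3/4 = 1/2
p1 iff p1 = 1/4 iff 1/4 = 1
p1 or (p1 iff p1) = 1/4 or 1 = 1
not (p1 or (p1 iff p1)) = not 1 = 0
(((p1 implies p1) implies p1) iff ((p1 iff p2) implies p1)) or not (p1 or (p1 iff p1)) = 1/2 or 0 = 1/2
not ((((p1 implies p1) implies p1) iff ((p1 iff p2) implies p1)) or not (p1 or (p1 iff p1))) = not 1/2 = 1/2

1/2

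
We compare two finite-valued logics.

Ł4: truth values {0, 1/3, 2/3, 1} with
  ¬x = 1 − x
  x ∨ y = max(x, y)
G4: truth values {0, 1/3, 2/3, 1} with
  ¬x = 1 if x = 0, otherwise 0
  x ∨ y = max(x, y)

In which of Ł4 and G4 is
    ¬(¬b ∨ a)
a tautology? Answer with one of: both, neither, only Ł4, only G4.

In Ł4: at a = 0, b = 0 the value is 0 — not a tautology.
In G4: at a = 0, b = 0 the value is 0 — not a tautology.

neither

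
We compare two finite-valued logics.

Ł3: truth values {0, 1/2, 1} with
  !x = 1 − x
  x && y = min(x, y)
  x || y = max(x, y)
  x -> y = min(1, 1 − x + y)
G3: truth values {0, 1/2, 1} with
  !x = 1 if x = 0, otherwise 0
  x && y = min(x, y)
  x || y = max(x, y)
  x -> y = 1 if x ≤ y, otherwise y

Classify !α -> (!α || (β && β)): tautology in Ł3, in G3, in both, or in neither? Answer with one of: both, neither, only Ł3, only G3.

In Ł3: every assignment gives 1 — tautology.
In G3: every assignment gives 1 — tautology.

both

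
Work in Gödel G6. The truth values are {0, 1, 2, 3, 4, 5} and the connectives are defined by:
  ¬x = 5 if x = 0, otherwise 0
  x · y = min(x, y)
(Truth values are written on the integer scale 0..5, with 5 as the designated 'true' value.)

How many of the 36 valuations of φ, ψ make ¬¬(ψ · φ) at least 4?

value 5: 25 assignments (counts)
value 0: 11 assignments
So 25 of the 36 assignments meet the threshold.

25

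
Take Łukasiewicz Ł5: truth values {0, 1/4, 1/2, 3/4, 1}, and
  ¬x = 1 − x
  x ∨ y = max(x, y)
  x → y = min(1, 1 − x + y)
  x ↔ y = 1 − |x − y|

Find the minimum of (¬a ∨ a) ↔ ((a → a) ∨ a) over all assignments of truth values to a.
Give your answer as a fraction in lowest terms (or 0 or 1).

1/2

Take a = 1/2:
¬a = ¬1/2 = 1/2
¬a ∨ a = 1/2 ∨ 1/2 = 1/2
a → a = 1/2 → 1/2 = 1
(a → a) ∨ a = 1 ∨ 1/2 = 1
(¬a ∨ a) ↔ ((a → a) ∨ a) = 1/2 ↔ 1 = 1/2
No assignment yields a value below 1/2, so this is the minimum.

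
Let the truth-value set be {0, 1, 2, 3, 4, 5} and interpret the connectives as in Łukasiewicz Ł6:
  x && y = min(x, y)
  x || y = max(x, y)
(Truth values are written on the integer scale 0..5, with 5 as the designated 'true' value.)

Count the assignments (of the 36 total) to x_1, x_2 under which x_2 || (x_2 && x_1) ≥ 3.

18

value 5: 6 assignments (counts)
value 4: 6 assignments (counts)
value 3: 6 assignments (counts)
value 2: 6 assignments
value 1: 6 assignments
value 0: 6 assignments
So 18 of the 36 assignments meet the threshold.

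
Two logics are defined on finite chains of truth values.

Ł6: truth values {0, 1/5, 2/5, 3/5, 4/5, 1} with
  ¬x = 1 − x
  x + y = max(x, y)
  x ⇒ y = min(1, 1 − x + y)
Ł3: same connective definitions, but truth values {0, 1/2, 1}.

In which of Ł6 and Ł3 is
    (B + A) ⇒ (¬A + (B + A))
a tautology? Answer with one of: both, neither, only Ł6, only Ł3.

both

In Ł6: every assignment gives 1 — tautology.
In Ł3: every assignment gives 1 — tautology.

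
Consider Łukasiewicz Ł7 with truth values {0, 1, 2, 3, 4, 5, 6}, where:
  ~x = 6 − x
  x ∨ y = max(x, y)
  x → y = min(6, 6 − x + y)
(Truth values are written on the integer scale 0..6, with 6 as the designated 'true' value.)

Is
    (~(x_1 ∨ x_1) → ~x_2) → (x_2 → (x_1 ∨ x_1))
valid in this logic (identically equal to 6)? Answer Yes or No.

At x_1 = 3, x_2 = 3, for instance:
x_1 ∨ x_1 = 3 ∨ 3 = 3
~(x_1 ∨ x_1) = ~3 = 3
~x_2 = ~3 = 3
~(x_1 ∨ x_1) → ~x_2 = 3 → 3 = 6
x_2 → (x_1 ∨ x_1) = 3 → 3 = 6
(~(x_1 ∨ x_1) → ~x_2) → (x_2 → (x_1 ∨ x_1)) = 6 → 6 = 6
and checking the remaining 48 assignments likewise gives ≥ 6 in every case.

Yes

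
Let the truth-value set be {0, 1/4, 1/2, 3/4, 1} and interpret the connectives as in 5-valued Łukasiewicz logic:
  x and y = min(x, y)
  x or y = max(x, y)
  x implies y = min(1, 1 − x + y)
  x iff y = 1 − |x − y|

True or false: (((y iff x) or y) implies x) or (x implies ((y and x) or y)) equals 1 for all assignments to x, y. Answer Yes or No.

No

Counterexample: take x = 1/4, y = 0.
y iff x = 0 iff 1/4 = 3/4
(y iff x) or y = 3/4 or 0 = 3/4
((y iff x) or y) implies x = 3/4 implies 1/4 = 1/2
y and x = 0 and 1/4 = 0
(y and x) or y = 0 or 0 = 0
x implies ((y and x) or y) = 1/4 implies 0 = 3/4
(((y iff x) or y) implies x) or (x implies ((y and x) or y)) = 1/2 or 3/4 = 3/4
This gives 3/4 ≠ 1.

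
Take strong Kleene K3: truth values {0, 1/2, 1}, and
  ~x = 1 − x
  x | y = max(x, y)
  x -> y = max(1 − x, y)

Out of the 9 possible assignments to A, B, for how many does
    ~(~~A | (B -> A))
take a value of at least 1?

1

A = 0, B = 0 ↦ 0  <
A = 0, B = 1/2 ↦ 1/2  <
A = 0, B = 1 ↦ 1  ≥
A = 1/2, B = 0 ↦ 0  <
A = 1/2, B = 1/2 ↦ 1/2  <
A = 1/2, B = 1 ↦ 1/2  <
A = 1, B = 0 ↦ 0  <
A = 1, B = 1/2 ↦ 0  <
A = 1, B = 1 ↦ 0  <
So 1 of the 9 assignments meets the threshold.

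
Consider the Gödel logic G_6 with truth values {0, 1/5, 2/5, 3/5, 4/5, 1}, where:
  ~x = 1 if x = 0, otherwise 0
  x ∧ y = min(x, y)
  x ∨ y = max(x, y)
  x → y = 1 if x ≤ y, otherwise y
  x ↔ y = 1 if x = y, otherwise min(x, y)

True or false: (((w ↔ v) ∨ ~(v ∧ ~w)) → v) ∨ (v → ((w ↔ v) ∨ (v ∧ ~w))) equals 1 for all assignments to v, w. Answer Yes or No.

Counterexample: take v = 2/5, w = 1/5.
w ↔ v = 1/5 ↔ 2/5 = 1/5
~w = ~1/5 = 0
v ∧ ~w = 2/5 ∧ 0 = 0
~(v ∧ ~w) = ~0 = 1
(w ↔ v) ∨ ~(v ∧ ~w) = 1/5 ∨ 1 = 1
((w ↔ v) ∨ ~(v ∧ ~w)) → v = 1 → 2/5 = 2/5
w ↔ v = 1/5 ↔ 2/5 = 1/5
~w = ~1/5 = 0
v ∧ ~w = 2/5 ∧ 0 = 0
(w ↔ v) ∨ (v ∧ ~w) = 1/5 ∨ 0 = 1/5
v → ((w ↔ v) ∨ (v ∧ ~w)) = 2/5 → 1/5 = 1/5
(((w ↔ v) ∨ ~(v ∧ ~w)) → v) ∨ (v → ((w ↔ v) ∨ (v ∧ ~w))) = 2/5 ∨ 1/5 = 2/5
This gives 2/5 ≠ 1.

No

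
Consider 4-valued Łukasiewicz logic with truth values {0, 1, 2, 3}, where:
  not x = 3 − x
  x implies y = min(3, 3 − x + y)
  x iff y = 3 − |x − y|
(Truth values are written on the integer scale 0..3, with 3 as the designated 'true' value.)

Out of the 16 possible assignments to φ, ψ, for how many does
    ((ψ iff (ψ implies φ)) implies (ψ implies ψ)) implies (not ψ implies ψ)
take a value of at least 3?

φ = 0, ψ = 0 ↦ 0  <
φ = 0, ψ = 1 ↦ 2  <
φ = 0, ψ = 2 ↦ 3  ≥
φ = 0, ψ = 3 ↦ 3  ≥
φ = 1, ψ = 0 ↦ 0  <
φ = 1, ψ = 1 ↦ 2  <
φ = 1, ψ = 2 ↦ 3  ≥
φ = 1, ψ = 3 ↦ 3  ≥
φ = 2, ψ = 0 ↦ 0  <
φ = 2, ψ = 1 ↦ 2  <
φ = 2, ψ = 2 ↦ 3  ≥
φ = 2, ψ = 3 ↦ 3  ≥
φ = 3, ψ = 0 ↦ 0  <
φ = 3, ψ = 1 ↦ 2  <
φ = 3, ψ = 2 ↦ 3  ≥
φ = 3, ψ = 3 ↦ 3  ≥
So 8 of the 16 assignments meet the threshold.

8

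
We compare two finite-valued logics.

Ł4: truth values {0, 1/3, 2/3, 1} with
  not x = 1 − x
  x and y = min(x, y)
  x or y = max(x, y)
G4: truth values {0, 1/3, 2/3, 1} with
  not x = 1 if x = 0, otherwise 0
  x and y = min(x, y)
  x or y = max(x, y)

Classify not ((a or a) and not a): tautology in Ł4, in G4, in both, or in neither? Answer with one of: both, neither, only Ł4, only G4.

In Ł4: at a = 1/3 the value is 2/3 — not a tautology.
In G4: every assignment gives 1 — tautology.

only G4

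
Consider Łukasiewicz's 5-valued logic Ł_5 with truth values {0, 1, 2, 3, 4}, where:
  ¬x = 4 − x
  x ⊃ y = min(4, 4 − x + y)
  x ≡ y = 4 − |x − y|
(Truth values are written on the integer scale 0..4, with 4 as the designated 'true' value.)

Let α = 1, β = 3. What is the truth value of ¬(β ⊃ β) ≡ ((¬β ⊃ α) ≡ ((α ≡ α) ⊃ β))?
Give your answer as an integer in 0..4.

1

β ⊃ β = 3 ⊃ 3 = 4
¬(β ⊃ β) = ¬4 = 0
¬β = ¬3 = 1
¬β ⊃ α = 1 ⊃ 1 = 4
α ≡ α = 1 ≡ 1 = 4
(α ≡ α) ⊃ β = 4 ⊃ 3 = 3
(¬β ⊃ α) ≡ ((α ≡ α) ⊃ β) = 4 ≡ 3 = 3
¬(β ⊃ β) ≡ ((¬β ⊃ α) ≡ ((α ≡ α) ⊃ β)) = 0 ≡ 3 = 1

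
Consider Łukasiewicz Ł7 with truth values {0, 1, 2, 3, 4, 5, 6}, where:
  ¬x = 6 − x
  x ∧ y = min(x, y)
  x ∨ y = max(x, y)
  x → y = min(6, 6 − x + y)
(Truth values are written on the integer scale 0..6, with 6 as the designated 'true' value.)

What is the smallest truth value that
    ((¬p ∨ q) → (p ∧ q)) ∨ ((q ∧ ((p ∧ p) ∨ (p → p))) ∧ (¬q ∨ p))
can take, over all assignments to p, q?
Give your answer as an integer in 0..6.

0

Take p = 0, q = 0:
¬p = ¬0 = 6
¬p ∨ q = 6 ∨ 0 = 6
p ∧ q = 0 ∧ 0 = 0
(¬p ∨ q) → (p ∧ q) = 6 → 0 = 0
p ∧ p = 0 ∧ 0 = 0
p → p = 0 → 0 = 6
(p ∧ p) ∨ (p → p) = 0 ∨ 6 = 6
q ∧ ((p ∧ p) ∨ (p → p)) = 0 ∧ 6 = 0
¬q = ¬0 = 6
¬q ∨ p = 6 ∨ 0 = 6
(q ∧ ((p ∧ p) ∨ (p → p))) ∧ (¬q ∨ p) = 0 ∧ 6 = 0
((¬p ∨ q) → (p ∧ q)) ∨ ((q ∧ ((p ∧ p) ∨ (p → p))) ∧ (¬q ∨ p)) = 0 ∨ 0 = 0
No assignment yields a value below 0, so this is the minimum.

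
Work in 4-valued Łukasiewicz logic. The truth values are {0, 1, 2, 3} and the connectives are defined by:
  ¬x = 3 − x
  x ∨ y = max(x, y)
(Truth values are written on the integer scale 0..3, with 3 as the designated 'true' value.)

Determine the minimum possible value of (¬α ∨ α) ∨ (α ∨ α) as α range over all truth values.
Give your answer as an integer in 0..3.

2

Take α = 1:
¬α = ¬1 = 2
¬α ∨ α = 2 ∨ 1 = 2
α ∨ α = 1 ∨ 1 = 1
(¬α ∨ α) ∨ (α ∨ α) = 2 ∨ 1 = 2
No assignment yields a value below 2, so this is the minimum.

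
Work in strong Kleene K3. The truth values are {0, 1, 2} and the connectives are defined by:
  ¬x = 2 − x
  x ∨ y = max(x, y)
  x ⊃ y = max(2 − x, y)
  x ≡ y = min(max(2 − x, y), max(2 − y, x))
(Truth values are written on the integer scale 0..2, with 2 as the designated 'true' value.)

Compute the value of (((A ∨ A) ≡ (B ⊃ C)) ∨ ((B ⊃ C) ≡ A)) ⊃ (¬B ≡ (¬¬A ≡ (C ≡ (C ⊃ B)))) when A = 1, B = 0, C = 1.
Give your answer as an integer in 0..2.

A ∨ A = 1 ∨ 1 = 1
B ⊃ C = 0 ⊃ 1 = 2
(A ∨ A) ≡ (B ⊃ C) = 1 ≡ 2 = 1
B ⊃ C = 0 ⊃ 1 = 2
(B ⊃ C) ≡ A = 2 ≡ 1 = 1
((A ∨ A) ≡ (B ⊃ C)) ∨ ((B ⊃ C) ≡ A) = 1 ∨ 1 = 1
¬B = ¬0 = 2
¬A = ¬1 = 1
¬¬A = ¬1 = 1
C ⊃ B = 1 ⊃ 0 = 1
C ≡ (C ⊃ B) = 1 ≡ 1 = 1
¬¬A ≡ (C ≡ (C ⊃ B)) = 1 ≡ 1 = 1
¬B ≡ (¬¬A ≡ (C ≡ (C ⊃ B))) = 2 ≡ 1 = 1
(((A ∨ A) ≡ (B ⊃ C)) ∨ ((B ⊃ C) ≡ A)) ⊃ (¬B ≡ (¬¬A ≡ (C ≡ (C ⊃ B)))) = 1 ⊃ 1 = 1

1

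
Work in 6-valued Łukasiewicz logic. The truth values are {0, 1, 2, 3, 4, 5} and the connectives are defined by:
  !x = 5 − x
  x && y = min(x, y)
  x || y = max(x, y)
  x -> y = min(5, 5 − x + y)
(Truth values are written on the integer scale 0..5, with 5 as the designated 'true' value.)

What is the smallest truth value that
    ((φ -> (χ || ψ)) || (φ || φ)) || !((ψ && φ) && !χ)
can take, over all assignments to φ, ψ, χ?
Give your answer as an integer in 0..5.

4

Take φ = 2, ψ = 1, χ = 0:
χ || ψ = 0 || 1 = 1
φ -> (χ || ψ) = 2 -> 1 = 4
φ || φ = 2 || 2 = 2
(φ -> (χ || ψ)) || (φ || φ) = 4 || 2 = 4
ψ && φ = 1 && 2 = 1
!χ = !0 = 5
(ψ && φ) && !χ = 1 && 5 = 1
!((ψ && φ) && !χ) = !1 = 4
((φ -> (χ || ψ)) || (φ || φ)) || !((ψ && φ) && !χ) = 4 || 4 = 4
No assignment yields a value below 4, so this is the minimum.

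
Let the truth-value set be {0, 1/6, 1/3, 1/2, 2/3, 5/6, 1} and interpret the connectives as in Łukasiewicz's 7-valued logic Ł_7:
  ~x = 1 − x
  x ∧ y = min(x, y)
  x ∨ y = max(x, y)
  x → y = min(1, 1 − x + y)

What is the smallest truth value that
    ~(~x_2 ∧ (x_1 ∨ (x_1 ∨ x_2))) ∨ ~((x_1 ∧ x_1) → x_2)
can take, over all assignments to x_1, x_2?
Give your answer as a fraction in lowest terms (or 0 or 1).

1/3

Take x_1 = 2/3, x_2 = 1/3:
~x_2 = ~1/3 = 2/3
x_1 ∨ x_2 = 2/3 ∨ 1/3 = 2/3
x_1 ∨ (x_1 ∨ x_2) = 2/3 ∨ 2/3 = 2/3
~x_2 ∧ (x_1 ∨ (x_1 ∨ x_2)) = 2/3 ∧ 2/3 = 2/3
~(~x_2 ∧ (x_1 ∨ (x_1 ∨ x_2))) = ~2/3 = 1/3
x_1 ∧ x_1 = 2/3 ∧ 2/3 = 2/3
(x_1 ∧ x_1) → x_2 = 2/3 → 1/3 = 2/3
~((x_1 ∧ x_1) → x_2) = ~2/3 = 1/3
~(~x_2 ∧ (x_1 ∨ (x_1 ∨ x_2))) ∨ ~((x_1 ∧ x_1) → x_2) = 1/3 ∨ 1/3 = 1/3
No assignment yields a value below 1/3, so this is the minimum.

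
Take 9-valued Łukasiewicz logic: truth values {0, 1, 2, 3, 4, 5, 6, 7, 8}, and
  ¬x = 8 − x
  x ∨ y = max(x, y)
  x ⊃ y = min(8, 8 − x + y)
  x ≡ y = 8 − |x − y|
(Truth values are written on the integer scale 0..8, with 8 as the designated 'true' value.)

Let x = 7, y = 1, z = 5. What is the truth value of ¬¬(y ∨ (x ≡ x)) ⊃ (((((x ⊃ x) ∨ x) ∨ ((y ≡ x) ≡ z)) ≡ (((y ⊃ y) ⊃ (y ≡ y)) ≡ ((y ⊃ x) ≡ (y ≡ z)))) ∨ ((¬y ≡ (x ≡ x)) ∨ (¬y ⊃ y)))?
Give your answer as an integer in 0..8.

x ≡ x = 7 ≡ 7 = 8
y ∨ (x ≡ x) = 1 ∨ 8 = 8
¬(y ∨ (x ≡ x)) = ¬8 = 0
¬¬(y ∨ (x ≡ x)) = ¬0 = 8
x ⊃ x = 7 ⊃ 7 = 8
(x ⊃ x) ∨ x = 8 ∨ 7 = 8
y ≡ x = 1 ≡ 7 = 2
(y ≡ x) ≡ z = 2 ≡ 5 = 5
((x ⊃ x) ∨ x) ∨ ((y ≡ x) ≡ z) = 8 ∨ 5 = 8
y ⊃ y = 1 ⊃ 1 = 8
y ≡ y = 1 ≡ 1 = 8
(y ⊃ y) ⊃ (y ≡ y) = 8 ⊃ 8 = 8
y ⊃ x = 1 ⊃ 7 = 8
y ≡ z = 1 ≡ 5 = 4
(y ⊃ x) ≡ (y ≡ z) = 8 ≡ 4 = 4
((y ⊃ y) ⊃ (y ≡ y)) ≡ ((y ⊃ x) ≡ (y ≡ z)) = 8 ≡ 4 = 4
(((x ⊃ x) ∨ x) ∨ ((y ≡ x) ≡ z)) ≡ (((y ⊃ y) ⊃ (y ≡ y)) ≡ ((y ⊃ x) ≡ (y ≡ z))) = 8 ≡ 4 = 4
¬y = ¬1 = 7
x ≡ x = 7 ≡ 7 = 8
¬y ≡ (x ≡ x) = 7 ≡ 8 = 7
¬y = ¬1 = 7
¬y ⊃ y = 7 ⊃ 1 = 2
(¬y ≡ (x ≡ x)) ∨ (¬y ⊃ y) = 7 ∨ 2 = 7
((((x ⊃ x) ∨ x) ∨ ((y ≡ x) ≡ z)) ≡ (((y ⊃ y) ⊃ (y ≡ y)) ≡ ((y ⊃ x) ≡ (y ≡ z)))) ∨ ((¬y ≡ (x ≡ x)) ∨ (¬y ⊃ y)) = 4 ∨ 7 = 7
¬¬(y ∨ (x ≡ x)) ⊃ (((((x ⊃ x) ∨ x) ∨ ((y ≡ x) ≡ z)) ≡ (((y ⊃ y) ⊃ (y ≡ y)) ≡ ((y ⊃ x) ≡ (y ≡ z)))) ∨ ((¬y ≡ (x ≡ x)) ∨ (¬y ⊃ y))) = 8 ⊃ 7 = 7

7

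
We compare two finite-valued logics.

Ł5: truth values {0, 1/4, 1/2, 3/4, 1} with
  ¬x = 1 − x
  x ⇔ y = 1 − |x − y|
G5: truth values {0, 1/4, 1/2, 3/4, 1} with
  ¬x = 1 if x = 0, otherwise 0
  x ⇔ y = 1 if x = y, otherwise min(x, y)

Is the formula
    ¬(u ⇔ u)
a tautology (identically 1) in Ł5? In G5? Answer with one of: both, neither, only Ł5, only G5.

neither

In Ł5: at u = 0 the value is 0 — not a tautology.
In G5: at u = 0 the value is 0 — not a tautology.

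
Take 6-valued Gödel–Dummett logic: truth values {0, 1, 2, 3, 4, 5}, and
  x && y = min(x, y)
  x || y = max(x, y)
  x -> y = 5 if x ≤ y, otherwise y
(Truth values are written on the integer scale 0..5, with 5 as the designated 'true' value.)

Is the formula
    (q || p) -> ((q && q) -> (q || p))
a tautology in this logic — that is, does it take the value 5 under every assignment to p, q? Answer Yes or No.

Yes

At p = 0, q = 3, for instance:
q || p = 3 || 0 = 3
q && q = 3 && 3 = 3
(q && q) -> (q || p) = 3 -> 3 = 5
(q || p) -> ((q && q) -> (q || p)) = 3 -> 5 = 5
and checking the remaining 35 assignments likewise gives ≥ 5 in every case.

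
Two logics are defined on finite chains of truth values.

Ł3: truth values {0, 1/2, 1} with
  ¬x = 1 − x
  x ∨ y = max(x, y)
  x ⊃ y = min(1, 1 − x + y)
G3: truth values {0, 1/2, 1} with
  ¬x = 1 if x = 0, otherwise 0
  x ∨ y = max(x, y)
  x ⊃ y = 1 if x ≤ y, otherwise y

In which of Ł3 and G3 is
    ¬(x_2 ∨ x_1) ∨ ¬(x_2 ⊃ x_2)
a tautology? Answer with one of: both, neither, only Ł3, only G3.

neither

In Ł3: at x_1 = 0, x_2 = 1/2 the value is 1/2 — not a tautology.
In G3: at x_1 = 0, x_2 = 1/2 the value is 0 — not a tautology.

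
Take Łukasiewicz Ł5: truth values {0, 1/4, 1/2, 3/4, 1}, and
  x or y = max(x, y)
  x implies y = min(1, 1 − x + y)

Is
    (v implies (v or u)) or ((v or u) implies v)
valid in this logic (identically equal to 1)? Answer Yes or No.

At u = 0, v = 1/2, for instance:
v or u = 1/2 or 0 = 1/2
v implies (v or u) = 1/2 implies 1/2 = 1
(v or u) implies v = 1/2 implies 1/2 = 1
(v implies (v or u)) or ((v or u) implies v) = 1 or 1 = 1
and checking the remaining 24 assignments likewise gives ≥ 1 in every case.

Yes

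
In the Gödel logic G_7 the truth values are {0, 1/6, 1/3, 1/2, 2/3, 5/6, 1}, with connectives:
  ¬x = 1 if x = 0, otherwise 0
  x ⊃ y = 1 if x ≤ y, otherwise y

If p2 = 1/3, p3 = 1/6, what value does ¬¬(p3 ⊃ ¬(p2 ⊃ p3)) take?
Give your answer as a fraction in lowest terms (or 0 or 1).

p2 ⊃ p3 = 1/3 ⊃ 1/6 = 1/6
¬(p2 ⊃ p3) = ¬1/6 = 0
p3 ⊃ ¬(p2 ⊃ p3) = 1/6 ⊃ 0 = 0
¬(p3 ⊃ ¬(p2 ⊃ p3)) = ¬0 = 1
¬¬(p3 ⊃ ¬(p2 ⊃ p3)) = ¬1 = 0

0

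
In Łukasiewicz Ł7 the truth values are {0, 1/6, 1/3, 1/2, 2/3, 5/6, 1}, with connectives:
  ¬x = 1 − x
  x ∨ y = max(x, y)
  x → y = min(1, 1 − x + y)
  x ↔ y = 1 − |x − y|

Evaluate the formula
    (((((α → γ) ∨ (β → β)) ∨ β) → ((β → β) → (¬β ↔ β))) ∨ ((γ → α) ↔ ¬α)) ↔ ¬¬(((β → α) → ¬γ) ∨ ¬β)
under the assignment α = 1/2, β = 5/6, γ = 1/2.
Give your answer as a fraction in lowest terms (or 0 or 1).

2/3

α → γ = 1/2 → 1/2 = 1
β → β = 5/6 → 5/6 = 1
(α → γ) ∨ (β → β) = 1 ∨ 1 = 1
((α → γ) ∨ (β → β)) ∨ β = 1 ∨ 5/6 = 1
β → β = 5/6 → 5/6 = 1
¬β = ¬5/6 = 1/6
¬β ↔ β = 1/6 ↔ 5/6 = 1/3
(β → β) → (¬β ↔ β) = 1 → 1/3 = 1/3
(((α → γ) ∨ (β → β)) ∨ β) → ((β → β) → (¬β ↔ β)) = 1 → 1/3 = 1/3
γ → α = 1/2 → 1/2 = 1
¬α = ¬1/2 = 1/2
(γ → α) ↔ ¬α = 1 ↔ 1/2 = 1/2
((((α → γ) ∨ (β → β)) ∨ β) → ((β → β) → (¬β ↔ β))) ∨ ((γ → α) ↔ ¬α) = 1/3 ∨ 1/2 = 1/2
β → α = 5/6 → 1/2 = 2/3
¬γ = ¬1/2 = 1/2
(β → α) → ¬γ = 2/3 → 1/2 = 5/6
¬β = ¬5/6 = 1/6
((β → α) → ¬γ) ∨ ¬β = 5/6 ∨ 1/6 = 5/6
¬(((β → α) → ¬γ) ∨ ¬β) = ¬5/6 = 1/6
¬¬(((β → α) → ¬γ) ∨ ¬β) = ¬1/6 = 5/6
(((((α → γ) ∨ (β → β)) ∨ β) → ((β → β) → (¬β ↔ β))) ∨ ((γ → α) ↔ ¬α)) ↔ ¬¬(((β → α) → ¬γ) ∨ ¬β) = 1/2 ↔ 5/6 = 2/3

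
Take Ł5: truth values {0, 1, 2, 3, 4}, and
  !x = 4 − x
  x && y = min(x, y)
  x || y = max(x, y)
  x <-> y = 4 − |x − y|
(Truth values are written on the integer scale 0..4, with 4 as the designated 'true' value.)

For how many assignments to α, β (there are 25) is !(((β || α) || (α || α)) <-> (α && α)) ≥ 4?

1

value 4: 1 assignment (counts)
value 3: 2 assignments
value 2: 3 assignments
value 1: 4 assignments
value 0: 15 assignments
So 1 of the 25 assignments meets the threshold.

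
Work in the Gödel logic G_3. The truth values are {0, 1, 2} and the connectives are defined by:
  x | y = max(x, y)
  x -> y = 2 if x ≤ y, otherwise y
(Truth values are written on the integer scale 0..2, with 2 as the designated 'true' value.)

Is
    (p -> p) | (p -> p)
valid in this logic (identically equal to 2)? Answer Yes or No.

Yes

p = 0 ↦ 2
p = 1 ↦ 2
p = 2 ↦ 2
Every assignment gives a value ≥ 2.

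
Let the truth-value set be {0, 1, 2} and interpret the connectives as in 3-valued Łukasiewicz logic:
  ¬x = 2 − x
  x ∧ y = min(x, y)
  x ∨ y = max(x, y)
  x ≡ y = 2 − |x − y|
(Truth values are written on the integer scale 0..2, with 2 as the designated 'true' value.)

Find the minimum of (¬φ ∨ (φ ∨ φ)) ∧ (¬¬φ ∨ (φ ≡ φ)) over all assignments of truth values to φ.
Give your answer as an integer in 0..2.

1

Take φ = 1:
¬φ = ¬1 = 1
φ ∨ φ = 1 ∨ 1 = 1
¬φ ∨ (φ ∨ φ) = 1 ∨ 1 = 1
¬φ = ¬1 = 1
¬¬φ = ¬1 = 1
φ ≡ φ = 1 ≡ 1 = 2
¬¬φ ∨ (φ ≡ φ) = 1 ∨ 2 = 2
(¬φ ∨ (φ ∨ φ)) ∧ (¬¬φ ∨ (φ ≡ φ)) = 1 ∧ 2 = 1
No assignment yields a value below 1, so this is the minimum.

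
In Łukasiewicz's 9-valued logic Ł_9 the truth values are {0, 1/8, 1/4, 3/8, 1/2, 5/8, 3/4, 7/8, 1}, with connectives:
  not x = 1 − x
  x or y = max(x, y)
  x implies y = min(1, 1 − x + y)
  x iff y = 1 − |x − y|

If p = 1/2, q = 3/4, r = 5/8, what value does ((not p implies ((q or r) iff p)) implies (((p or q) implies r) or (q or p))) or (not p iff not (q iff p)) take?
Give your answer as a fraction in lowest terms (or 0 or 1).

7/8

not p = not 1/2 = 1/2
q or r = 3/4 or 5/8 = 3/4
(q or r) iff p = 3/4 iff 1/2 = 3/4
not p implies ((q or r) iff p) = 1/2 implies 3/4 = 1
p or q = 1/2 or 3/4 = 3/4
(p or q) implies r = 3/4 implies 5/8 = 7/8
q or p = 3/4 or 1/2 = 3/4
((p or q) implies r) or (q or p) = 7/8 or 3/4 = 7/8
(not p implies ((q or r) iff p)) implies (((p or q) implies r) or (q or p)) = 1 implies 7/8 = 7/8
not p = not 1/2 = 1/2
q iff p = 3/4 iff 1/2 = 3/4
not (q iff p) = not 3/4 = 1/4
not p iff not (q iff p) = 1/2 iff 1/4 = 3/4
((not p implies ((q or r) iff p)) implies (((p or q) implies r) or (q or p))) or (not p iff not (q iff p)) = 7/8 or 3/4 = 7/8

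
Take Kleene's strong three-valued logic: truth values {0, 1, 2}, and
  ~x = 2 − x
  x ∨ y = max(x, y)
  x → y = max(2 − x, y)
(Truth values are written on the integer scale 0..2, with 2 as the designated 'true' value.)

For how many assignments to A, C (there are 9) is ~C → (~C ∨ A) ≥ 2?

7

A = 0, C = 0 ↦ 2  ≥
A = 0, C = 1 ↦ 1  <
A = 0, C = 2 ↦ 2  ≥
A = 1, C = 0 ↦ 2  ≥
A = 1, C = 1 ↦ 1  <
A = 1, C = 2 ↦ 2  ≥
A = 2, C = 0 ↦ 2  ≥
A = 2, C = 1 ↦ 2  ≥
A = 2, C = 2 ↦ 2  ≥
So 7 of the 9 assignments meet the threshold.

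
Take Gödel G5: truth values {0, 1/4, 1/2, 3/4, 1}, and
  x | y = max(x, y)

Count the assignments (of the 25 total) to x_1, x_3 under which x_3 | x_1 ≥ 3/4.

16

value 1: 9 assignments (counts)
value 3/4: 7 assignments (counts)
value 1/2: 5 assignments
value 1/4: 3 assignments
value 0: 1 assignment
So 16 of the 25 assignments meet the threshold.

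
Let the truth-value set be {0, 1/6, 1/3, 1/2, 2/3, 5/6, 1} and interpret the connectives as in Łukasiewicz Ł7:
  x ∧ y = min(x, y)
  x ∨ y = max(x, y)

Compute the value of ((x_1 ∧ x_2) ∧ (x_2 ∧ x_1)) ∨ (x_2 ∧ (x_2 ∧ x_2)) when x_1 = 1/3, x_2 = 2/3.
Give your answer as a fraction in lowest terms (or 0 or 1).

x_1 ∧ x_2 = 1/3 ∧ 2/3 = 1/3
x_2 ∧ x_1 = 2/3 ∧ 1/3 = 1/3
(x_1 ∧ x_2) ∧ (x_2 ∧ x_1) = 1/3 ∧ 1/3 = 1/3
x_2 ∧ x_2 = 2/3 ∧ 2/3 = 2/3
x_2 ∧ (x_2 ∧ x_2) = 2/3 ∧ 2/3 = 2/3
((x_1 ∧ x_2) ∧ (x_2 ∧ x_1)) ∨ (x_2 ∧ (x_2 ∧ x_2)) = 1/3 ∨ 2/3 = 2/3

2/3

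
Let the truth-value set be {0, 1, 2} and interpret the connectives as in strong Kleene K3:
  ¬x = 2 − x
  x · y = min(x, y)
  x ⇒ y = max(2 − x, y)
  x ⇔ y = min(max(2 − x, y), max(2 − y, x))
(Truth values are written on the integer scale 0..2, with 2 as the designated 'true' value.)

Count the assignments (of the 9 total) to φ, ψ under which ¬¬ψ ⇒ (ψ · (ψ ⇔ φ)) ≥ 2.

4

φ = 0, ψ = 0 ↦ 2  ≥
φ = 0, ψ = 1 ↦ 1  <
φ = 0, ψ = 2 ↦ 0  <
φ = 1, ψ = 0 ↦ 2  ≥
φ = 1, ψ = 1 ↦ 1  <
φ = 1, ψ = 2 ↦ 1  <
φ = 2, ψ = 0 ↦ 2  ≥
φ = 2, ψ = 1 ↦ 1  <
φ = 2, ψ = 2 ↦ 2  ≥
So 4 of the 9 assignments meet the threshold.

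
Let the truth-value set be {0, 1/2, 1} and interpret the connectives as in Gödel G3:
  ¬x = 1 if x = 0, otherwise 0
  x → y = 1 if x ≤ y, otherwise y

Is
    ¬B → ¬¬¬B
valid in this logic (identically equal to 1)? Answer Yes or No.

Yes

B = 0 ↦ 1
B = 1/2 ↦ 1
B = 1 ↦ 1
Every assignment gives a value ≥ 1.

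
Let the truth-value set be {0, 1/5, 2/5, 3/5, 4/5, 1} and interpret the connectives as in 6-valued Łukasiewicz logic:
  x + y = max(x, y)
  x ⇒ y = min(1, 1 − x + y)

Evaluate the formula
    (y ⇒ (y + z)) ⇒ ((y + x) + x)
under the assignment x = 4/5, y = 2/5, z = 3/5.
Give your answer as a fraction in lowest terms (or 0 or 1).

4/5

y + z = 2/5 + 3/5 = 3/5
y ⇒ (y + z) = 2/5 ⇒ 3/5 = 1
y + x = 2/5 + 4/5 = 4/5
(y + x) + x = 4/5 + 4/5 = 4/5
(y ⇒ (y + z)) ⇒ ((y + x) + x) = 1 ⇒ 4/5 = 4/5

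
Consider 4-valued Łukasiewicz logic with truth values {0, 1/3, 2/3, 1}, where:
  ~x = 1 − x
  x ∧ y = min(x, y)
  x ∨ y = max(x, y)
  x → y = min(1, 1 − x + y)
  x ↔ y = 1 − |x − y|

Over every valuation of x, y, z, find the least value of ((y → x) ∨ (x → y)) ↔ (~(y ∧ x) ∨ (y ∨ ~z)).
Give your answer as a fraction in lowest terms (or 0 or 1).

Take x = 1/3, y = 1/3, z = 1/3:
y → x = 1/3 → 1/3 = 1
x → y = 1/3 → 1/3 = 1
(y → x) ∨ (x → y) = 1 ∨ 1 = 1
y ∧ x = 1/3 ∧ 1/3 = 1/3
~(y ∧ x) = ~1/3 = 2/3
~z = ~1/3 = 2/3
y ∨ ~z = 1/3 ∨ 2/3 = 2/3
~(y ∧ x) ∨ (y ∨ ~z) = 2/3 ∨ 2/3 = 2/3
((y → x) ∨ (x → y)) ↔ (~(y ∧ x) ∨ (y ∨ ~z)) = 1 ↔ 2/3 = 2/3
No assignment yields a value below 2/3, so this is the minimum.

2/3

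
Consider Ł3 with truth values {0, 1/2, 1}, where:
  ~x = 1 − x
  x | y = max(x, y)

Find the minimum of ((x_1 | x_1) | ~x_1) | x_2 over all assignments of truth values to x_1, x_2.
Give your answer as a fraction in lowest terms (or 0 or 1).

1/2

Take x_1 = 1/2, x_2 = 0:
x_1 | x_1 = 1/2 | 1/2 = 1/2
~x_1 = ~1/2 = 1/2
(x_1 | x_1) | ~x_1 = 1/2 | 1/2 = 1/2
((x_1 | x_1) | ~x_1) | x_2 = 1/2 | 0 = 1/2
No assignment yields a value below 1/2, so this is the minimum.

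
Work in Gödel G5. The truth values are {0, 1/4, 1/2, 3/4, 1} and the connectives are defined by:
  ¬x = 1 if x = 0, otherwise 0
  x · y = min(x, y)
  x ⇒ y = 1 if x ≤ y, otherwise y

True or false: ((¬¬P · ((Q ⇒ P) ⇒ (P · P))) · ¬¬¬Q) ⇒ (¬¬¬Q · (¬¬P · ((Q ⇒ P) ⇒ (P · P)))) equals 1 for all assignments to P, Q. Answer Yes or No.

At P = 3/4, Q = 1/2, for instance:
¬P = ¬3/4 = 0
¬¬P = ¬0 = 1
Q ⇒ P = 1/2 ⇒ 3/4 = 1
P · P = 3/4 · 3/4 = 3/4
(Q ⇒ P) ⇒ (P · P) = 1 ⇒ 3/4 = 3/4
¬¬P · ((Q ⇒ P) ⇒ (P · P)) = 1 · 3/4 = 3/4
¬Q = ¬1/2 = 0
¬¬Q = ¬0 = 1
¬¬¬Q = ¬1 = 0
(¬¬P · ((Q ⇒ P) ⇒ (P · P))) · ¬¬¬Q = 3/4 · 0 = 0
¬¬¬Q · (¬¬P · ((Q ⇒ P) ⇒ (P · P))) = 0 · 3/4 = 0
((¬¬P · ((Q ⇒ P) ⇒ (P · P))) · ¬¬¬Q) ⇒ (¬¬¬Q · (¬¬P · ((Q ⇒ P) ⇒ (P · P)))) = 0 ⇒ 0 = 1
and checking the remaining 24 assignments likewise gives ≥ 1 in every case.

Yes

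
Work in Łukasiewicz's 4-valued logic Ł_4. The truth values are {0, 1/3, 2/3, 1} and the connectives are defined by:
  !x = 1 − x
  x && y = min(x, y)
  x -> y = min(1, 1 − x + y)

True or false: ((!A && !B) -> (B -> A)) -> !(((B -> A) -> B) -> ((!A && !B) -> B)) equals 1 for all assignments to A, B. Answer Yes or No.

Counterexample: take A = 0, B = 0.
!A = !0 = 1
!B = !0 = 1
!A && !B = 1 && 1 = 1
B -> A = 0 -> 0 = 1
(!A && !B) -> (B -> A) = 1 -> 1 = 1
(B -> A) -> B = 1 -> 0 = 0
(!A && !B) -> B = 1 -> 0 = 0
((B -> A) -> B) -> ((!A && !B) -> B) = 0 -> 0 = 1
!(((B -> A) -> B) -> ((!A && !B) -> B)) = !1 = 0
((!A && !B) -> (B -> A)) -> !(((B -> A) -> B) -> ((!A && !B) -> B)) = 1 -> 0 = 0
This gives 0 ≠ 1.

No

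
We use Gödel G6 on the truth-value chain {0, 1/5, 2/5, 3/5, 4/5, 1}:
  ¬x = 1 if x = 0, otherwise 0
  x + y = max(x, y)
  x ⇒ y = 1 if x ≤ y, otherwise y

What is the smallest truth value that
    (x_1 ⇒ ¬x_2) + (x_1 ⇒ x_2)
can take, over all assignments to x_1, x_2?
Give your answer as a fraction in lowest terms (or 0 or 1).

Take x_1 = 2/5, x_2 = 1/5:
¬x_2 = ¬1/5 = 0
x_1 ⇒ ¬x_2 = 2/5 ⇒ 0 = 0
x_1 ⇒ x_2 = 2/5 ⇒ 1/5 = 1/5
(x_1 ⇒ ¬x_2) + (x_1 ⇒ x_2) = 0 + 1/5 = 1/5
No assignment yields a value below 1/5, so this is the minimum.

1/5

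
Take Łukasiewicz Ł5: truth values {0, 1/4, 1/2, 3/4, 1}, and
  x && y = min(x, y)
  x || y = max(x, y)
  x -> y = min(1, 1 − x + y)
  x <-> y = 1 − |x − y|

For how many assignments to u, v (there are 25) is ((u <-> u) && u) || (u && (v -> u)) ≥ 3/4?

value 1: 5 assignments (counts)
value 3/4: 5 assignments (counts)
value 1/2: 5 assignments
value 1/4: 5 assignments
value 0: 5 assignments
So 10 of the 25 assignments meet the threshold.

10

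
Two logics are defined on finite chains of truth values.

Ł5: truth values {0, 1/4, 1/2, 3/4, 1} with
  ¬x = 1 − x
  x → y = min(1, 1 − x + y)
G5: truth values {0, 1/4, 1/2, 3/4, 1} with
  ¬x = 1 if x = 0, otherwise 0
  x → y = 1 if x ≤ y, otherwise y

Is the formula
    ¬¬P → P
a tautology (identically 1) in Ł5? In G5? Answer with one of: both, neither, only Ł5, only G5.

In Ł5: every assignment gives 1 — tautology.
In G5: at P = 1/4 the value is 1/4 — not a tautology.

only Ł5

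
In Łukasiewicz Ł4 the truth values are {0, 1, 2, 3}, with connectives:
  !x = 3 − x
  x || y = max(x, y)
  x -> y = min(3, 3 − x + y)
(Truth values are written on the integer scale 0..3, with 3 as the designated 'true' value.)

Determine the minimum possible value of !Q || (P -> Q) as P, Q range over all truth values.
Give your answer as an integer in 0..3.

Take P = 2, Q = 1:
!Q = !1 = 2
P -> Q = 2 -> 1 = 2
!Q || (P -> Q) = 2 || 2 = 2
No assignment yields a value below 2, so this is the minimum.

2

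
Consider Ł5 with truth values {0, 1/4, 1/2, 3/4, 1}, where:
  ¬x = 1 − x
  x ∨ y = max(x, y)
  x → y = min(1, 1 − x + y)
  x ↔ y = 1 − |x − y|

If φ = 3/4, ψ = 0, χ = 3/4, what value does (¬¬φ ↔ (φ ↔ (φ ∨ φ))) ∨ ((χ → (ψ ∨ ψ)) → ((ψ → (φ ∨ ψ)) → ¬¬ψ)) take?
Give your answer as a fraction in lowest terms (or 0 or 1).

¬φ = ¬3/4 = 1/4
¬¬φ = ¬1/4 = 3/4
φ ∨ φ = 3/4 ∨ 3/4 = 3/4
φ ↔ (φ ∨ φ) = 3/4 ↔ 3/4 = 1
¬¬φ ↔ (φ ↔ (φ ∨ φ)) = 3/4 ↔ 1 = 3/4
ψ ∨ ψ = 0 ∨ 0 = 0
χ → (ψ ∨ ψ) = 3/4 → 0 = 1/4
φ ∨ ψ = 3/4 ∨ 0 = 3/4
ψ → (φ ∨ ψ) = 0 → 3/4 = 1
¬ψ = ¬0 = 1
¬¬ψ = ¬1 = 0
(ψ → (φ ∨ ψ)) → ¬¬ψ = 1 → 0 = 0
(χ → (ψ ∨ ψ)) → ((ψ → (φ ∨ ψ)) → ¬¬ψ) = 1/4 → 0 = 3/4
(¬¬φ ↔ (φ ↔ (φ ∨ φ))) ∨ ((χ → (ψ ∨ ψ)) → ((ψ → (φ ∨ ψ)) → ¬¬ψ)) = 3/4 ∨ 3/4 = 3/4

3/4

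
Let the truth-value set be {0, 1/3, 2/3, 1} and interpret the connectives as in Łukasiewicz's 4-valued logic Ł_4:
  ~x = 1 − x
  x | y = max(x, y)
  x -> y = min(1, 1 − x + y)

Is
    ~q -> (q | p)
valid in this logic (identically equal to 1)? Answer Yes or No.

Counterexample: take p = 0, q = 0.
~q = ~0 = 1
q | p = 0 | 0 = 0
~q -> (q | p) = 1 -> 0 = 0
This gives 0 ≠ 1.

No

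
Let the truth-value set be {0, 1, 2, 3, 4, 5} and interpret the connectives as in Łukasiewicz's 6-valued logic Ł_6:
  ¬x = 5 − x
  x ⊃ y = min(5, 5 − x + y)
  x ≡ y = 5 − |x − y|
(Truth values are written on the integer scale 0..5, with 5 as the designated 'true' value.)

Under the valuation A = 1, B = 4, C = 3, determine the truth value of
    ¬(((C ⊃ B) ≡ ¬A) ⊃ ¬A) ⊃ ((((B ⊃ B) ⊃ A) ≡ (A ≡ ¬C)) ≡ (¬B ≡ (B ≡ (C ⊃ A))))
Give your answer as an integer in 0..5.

C ⊃ B = 3 ⊃ 4 = 5
¬A = ¬1 = 4
(C ⊃ B) ≡ ¬A = 5 ≡ 4 = 4
¬A = ¬1 = 4
((C ⊃ B) ≡ ¬A) ⊃ ¬A = 4 ⊃ 4 = 5
¬(((C ⊃ B) ≡ ¬A) ⊃ ¬A) = ¬5 = 0
B ⊃ B = 4 ⊃ 4 = 5
(B ⊃ B) ⊃ A = 5 ⊃ 1 = 1
¬C = ¬3 = 2
A ≡ ¬C = 1 ≡ 2 = 4
((B ⊃ B) ⊃ A) ≡ (A ≡ ¬C) = 1 ≡ 4 = 2
¬B = ¬4 = 1
C ⊃ A = 3 ⊃ 1 = 3
B ≡ (C ⊃ A) = 4 ≡ 3 = 4
¬B ≡ (B ≡ (C ⊃ A)) = 1 ≡ 4 = 2
(((B ⊃ B) ⊃ A) ≡ (A ≡ ¬C)) ≡ (¬B ≡ (B ≡ (C ⊃ A))) = 2 ≡ 2 = 5
¬(((C ⊃ B) ≡ ¬A) ⊃ ¬A) ⊃ ((((B ⊃ B) ⊃ A) ≡ (A ≡ ¬C)) ≡ (¬B ≡ (B ≡ (C ⊃ A)))) = 0 ⊃ 5 = 5

5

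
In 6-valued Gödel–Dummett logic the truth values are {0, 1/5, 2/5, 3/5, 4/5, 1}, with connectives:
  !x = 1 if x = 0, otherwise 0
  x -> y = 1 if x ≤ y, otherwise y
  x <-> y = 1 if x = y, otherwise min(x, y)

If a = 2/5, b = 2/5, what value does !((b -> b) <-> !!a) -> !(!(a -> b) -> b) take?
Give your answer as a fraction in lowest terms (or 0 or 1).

b -> b = 2/5 -> 2/5 = 1
!a = !2/5 = 0
!!a = !0 = 1
(b -> b) <-> !!a = 1 <-> 1 = 1
!((b -> b) <-> !!a) = !1 = 0
a -> b = 2/5 -> 2/5 = 1
!(a -> b) = !1 = 0
!(a -> b) -> b = 0 -> 2/5 = 1
!(!(a -> b) -> b) = !1 = 0
!((b -> b) <-> !!a) -> !(!(a -> b) -> b) = 0 -> 0 = 1

1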